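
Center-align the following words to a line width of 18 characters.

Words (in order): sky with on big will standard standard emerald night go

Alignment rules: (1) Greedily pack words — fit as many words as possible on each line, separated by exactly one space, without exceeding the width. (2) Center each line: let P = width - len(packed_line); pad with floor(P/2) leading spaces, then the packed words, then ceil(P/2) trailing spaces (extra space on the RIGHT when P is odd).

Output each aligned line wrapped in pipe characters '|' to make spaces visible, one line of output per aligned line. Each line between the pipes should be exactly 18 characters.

Line 1: ['sky', 'with', 'on', 'big'] (min_width=15, slack=3)
Line 2: ['will', 'standard'] (min_width=13, slack=5)
Line 3: ['standard', 'emerald'] (min_width=16, slack=2)
Line 4: ['night', 'go'] (min_width=8, slack=10)

Answer: | sky with on big  |
|  will standard   |
| standard emerald |
|     night go     |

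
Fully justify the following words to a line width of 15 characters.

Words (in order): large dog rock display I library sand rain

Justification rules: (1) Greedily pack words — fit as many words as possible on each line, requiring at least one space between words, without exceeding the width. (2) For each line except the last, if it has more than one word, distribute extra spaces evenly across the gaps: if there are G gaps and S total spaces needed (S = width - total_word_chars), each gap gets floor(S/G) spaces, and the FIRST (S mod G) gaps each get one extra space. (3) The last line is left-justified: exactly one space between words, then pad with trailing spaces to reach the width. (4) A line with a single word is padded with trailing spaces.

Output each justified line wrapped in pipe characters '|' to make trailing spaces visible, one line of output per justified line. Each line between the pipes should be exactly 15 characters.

Answer: |large  dog rock|
|display       I|
|library    sand|
|rain           |

Derivation:
Line 1: ['large', 'dog', 'rock'] (min_width=14, slack=1)
Line 2: ['display', 'I'] (min_width=9, slack=6)
Line 3: ['library', 'sand'] (min_width=12, slack=3)
Line 4: ['rain'] (min_width=4, slack=11)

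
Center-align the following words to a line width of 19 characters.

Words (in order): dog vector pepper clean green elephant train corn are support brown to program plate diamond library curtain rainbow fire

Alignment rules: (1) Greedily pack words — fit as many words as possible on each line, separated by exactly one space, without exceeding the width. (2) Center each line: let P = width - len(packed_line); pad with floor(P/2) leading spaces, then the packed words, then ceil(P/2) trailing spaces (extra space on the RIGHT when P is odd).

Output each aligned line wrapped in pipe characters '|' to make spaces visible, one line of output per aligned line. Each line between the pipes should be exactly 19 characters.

Answer: | dog vector pepper |
|    clean green    |
|elephant train corn|
| are support brown |
| to program plate  |
|  diamond library  |
|  curtain rainbow  |
|       fire        |

Derivation:
Line 1: ['dog', 'vector', 'pepper'] (min_width=17, slack=2)
Line 2: ['clean', 'green'] (min_width=11, slack=8)
Line 3: ['elephant', 'train', 'corn'] (min_width=19, slack=0)
Line 4: ['are', 'support', 'brown'] (min_width=17, slack=2)
Line 5: ['to', 'program', 'plate'] (min_width=16, slack=3)
Line 6: ['diamond', 'library'] (min_width=15, slack=4)
Line 7: ['curtain', 'rainbow'] (min_width=15, slack=4)
Line 8: ['fire'] (min_width=4, slack=15)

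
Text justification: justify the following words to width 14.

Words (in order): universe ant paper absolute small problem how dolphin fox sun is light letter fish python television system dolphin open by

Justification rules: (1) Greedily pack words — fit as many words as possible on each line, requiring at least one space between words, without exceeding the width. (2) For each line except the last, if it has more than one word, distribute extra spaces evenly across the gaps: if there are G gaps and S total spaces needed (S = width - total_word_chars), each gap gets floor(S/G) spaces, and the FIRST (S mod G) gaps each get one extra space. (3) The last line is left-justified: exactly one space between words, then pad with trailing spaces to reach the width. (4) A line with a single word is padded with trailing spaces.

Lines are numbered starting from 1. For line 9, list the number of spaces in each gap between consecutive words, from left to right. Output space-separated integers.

Answer: 1

Derivation:
Line 1: ['universe', 'ant'] (min_width=12, slack=2)
Line 2: ['paper', 'absolute'] (min_width=14, slack=0)
Line 3: ['small', 'problem'] (min_width=13, slack=1)
Line 4: ['how', 'dolphin'] (min_width=11, slack=3)
Line 5: ['fox', 'sun', 'is'] (min_width=10, slack=4)
Line 6: ['light', 'letter'] (min_width=12, slack=2)
Line 7: ['fish', 'python'] (min_width=11, slack=3)
Line 8: ['television'] (min_width=10, slack=4)
Line 9: ['system', 'dolphin'] (min_width=14, slack=0)
Line 10: ['open', 'by'] (min_width=7, slack=7)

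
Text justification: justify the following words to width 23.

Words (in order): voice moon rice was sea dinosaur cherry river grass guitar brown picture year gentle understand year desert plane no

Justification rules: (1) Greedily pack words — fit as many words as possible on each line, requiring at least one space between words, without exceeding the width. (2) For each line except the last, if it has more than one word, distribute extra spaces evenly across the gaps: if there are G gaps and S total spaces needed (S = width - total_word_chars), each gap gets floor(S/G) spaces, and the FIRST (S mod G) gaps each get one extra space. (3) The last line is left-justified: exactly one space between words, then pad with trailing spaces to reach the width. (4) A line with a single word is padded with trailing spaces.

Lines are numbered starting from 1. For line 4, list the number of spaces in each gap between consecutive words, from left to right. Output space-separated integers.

Answer: 3 3

Derivation:
Line 1: ['voice', 'moon', 'rice', 'was', 'sea'] (min_width=23, slack=0)
Line 2: ['dinosaur', 'cherry', 'river'] (min_width=21, slack=2)
Line 3: ['grass', 'guitar', 'brown'] (min_width=18, slack=5)
Line 4: ['picture', 'year', 'gentle'] (min_width=19, slack=4)
Line 5: ['understand', 'year', 'desert'] (min_width=22, slack=1)
Line 6: ['plane', 'no'] (min_width=8, slack=15)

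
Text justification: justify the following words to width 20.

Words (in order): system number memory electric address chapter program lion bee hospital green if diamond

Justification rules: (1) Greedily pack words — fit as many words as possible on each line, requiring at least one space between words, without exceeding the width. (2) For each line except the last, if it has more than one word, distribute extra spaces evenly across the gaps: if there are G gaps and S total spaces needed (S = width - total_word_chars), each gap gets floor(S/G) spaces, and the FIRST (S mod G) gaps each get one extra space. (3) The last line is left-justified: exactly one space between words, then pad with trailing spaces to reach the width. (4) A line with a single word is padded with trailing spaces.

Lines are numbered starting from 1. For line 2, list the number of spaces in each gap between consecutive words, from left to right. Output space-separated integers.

Line 1: ['system', 'number', 'memory'] (min_width=20, slack=0)
Line 2: ['electric', 'address'] (min_width=16, slack=4)
Line 3: ['chapter', 'program', 'lion'] (min_width=20, slack=0)
Line 4: ['bee', 'hospital', 'green'] (min_width=18, slack=2)
Line 5: ['if', 'diamond'] (min_width=10, slack=10)

Answer: 5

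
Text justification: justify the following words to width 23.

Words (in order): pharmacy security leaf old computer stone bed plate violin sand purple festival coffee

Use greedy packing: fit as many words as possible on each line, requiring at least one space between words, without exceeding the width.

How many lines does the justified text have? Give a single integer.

Answer: 4

Derivation:
Line 1: ['pharmacy', 'security', 'leaf'] (min_width=22, slack=1)
Line 2: ['old', 'computer', 'stone', 'bed'] (min_width=22, slack=1)
Line 3: ['plate', 'violin', 'sand'] (min_width=17, slack=6)
Line 4: ['purple', 'festival', 'coffee'] (min_width=22, slack=1)
Total lines: 4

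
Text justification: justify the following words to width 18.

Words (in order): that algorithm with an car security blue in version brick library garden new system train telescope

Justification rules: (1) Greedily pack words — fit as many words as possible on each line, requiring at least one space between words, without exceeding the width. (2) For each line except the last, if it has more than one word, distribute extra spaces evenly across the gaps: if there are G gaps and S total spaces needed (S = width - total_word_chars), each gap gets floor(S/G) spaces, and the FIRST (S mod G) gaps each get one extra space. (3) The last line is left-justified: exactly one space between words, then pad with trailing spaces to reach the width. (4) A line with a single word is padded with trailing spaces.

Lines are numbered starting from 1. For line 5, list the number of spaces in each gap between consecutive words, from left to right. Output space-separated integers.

Answer: 1 1

Derivation:
Line 1: ['that', 'algorithm'] (min_width=14, slack=4)
Line 2: ['with', 'an', 'car'] (min_width=11, slack=7)
Line 3: ['security', 'blue', 'in'] (min_width=16, slack=2)
Line 4: ['version', 'brick'] (min_width=13, slack=5)
Line 5: ['library', 'garden', 'new'] (min_width=18, slack=0)
Line 6: ['system', 'train'] (min_width=12, slack=6)
Line 7: ['telescope'] (min_width=9, slack=9)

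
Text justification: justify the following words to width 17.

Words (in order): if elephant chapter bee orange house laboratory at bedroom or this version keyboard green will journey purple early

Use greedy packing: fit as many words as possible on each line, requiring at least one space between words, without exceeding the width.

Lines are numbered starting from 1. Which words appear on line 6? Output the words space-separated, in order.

Line 1: ['if', 'elephant'] (min_width=11, slack=6)
Line 2: ['chapter', 'bee'] (min_width=11, slack=6)
Line 3: ['orange', 'house'] (min_width=12, slack=5)
Line 4: ['laboratory', 'at'] (min_width=13, slack=4)
Line 5: ['bedroom', 'or', 'this'] (min_width=15, slack=2)
Line 6: ['version', 'keyboard'] (min_width=16, slack=1)
Line 7: ['green', 'will'] (min_width=10, slack=7)
Line 8: ['journey', 'purple'] (min_width=14, slack=3)
Line 9: ['early'] (min_width=5, slack=12)

Answer: version keyboard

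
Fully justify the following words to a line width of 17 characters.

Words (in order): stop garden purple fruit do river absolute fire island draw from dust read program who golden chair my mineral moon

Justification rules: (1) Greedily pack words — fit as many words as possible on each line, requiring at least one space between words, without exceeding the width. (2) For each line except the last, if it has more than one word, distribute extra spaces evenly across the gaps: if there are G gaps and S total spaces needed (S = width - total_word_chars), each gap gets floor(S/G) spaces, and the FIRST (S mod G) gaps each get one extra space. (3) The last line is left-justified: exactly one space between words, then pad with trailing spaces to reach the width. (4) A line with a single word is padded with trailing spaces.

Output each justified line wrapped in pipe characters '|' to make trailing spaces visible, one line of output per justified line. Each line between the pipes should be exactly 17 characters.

Answer: |stop       garden|
|purple  fruit  do|
|river    absolute|
|fire  island draw|
|from   dust  read|
|program       who|
|golden  chair  my|
|mineral moon     |

Derivation:
Line 1: ['stop', 'garden'] (min_width=11, slack=6)
Line 2: ['purple', 'fruit', 'do'] (min_width=15, slack=2)
Line 3: ['river', 'absolute'] (min_width=14, slack=3)
Line 4: ['fire', 'island', 'draw'] (min_width=16, slack=1)
Line 5: ['from', 'dust', 'read'] (min_width=14, slack=3)
Line 6: ['program', 'who'] (min_width=11, slack=6)
Line 7: ['golden', 'chair', 'my'] (min_width=15, slack=2)
Line 8: ['mineral', 'moon'] (min_width=12, slack=5)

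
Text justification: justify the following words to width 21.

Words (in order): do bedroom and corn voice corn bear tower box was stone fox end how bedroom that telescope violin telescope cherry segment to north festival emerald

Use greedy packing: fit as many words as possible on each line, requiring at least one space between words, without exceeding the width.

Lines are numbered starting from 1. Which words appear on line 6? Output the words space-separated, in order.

Answer: telescope cherry

Derivation:
Line 1: ['do', 'bedroom', 'and', 'corn'] (min_width=19, slack=2)
Line 2: ['voice', 'corn', 'bear', 'tower'] (min_width=21, slack=0)
Line 3: ['box', 'was', 'stone', 'fox', 'end'] (min_width=21, slack=0)
Line 4: ['how', 'bedroom', 'that'] (min_width=16, slack=5)
Line 5: ['telescope', 'violin'] (min_width=16, slack=5)
Line 6: ['telescope', 'cherry'] (min_width=16, slack=5)
Line 7: ['segment', 'to', 'north'] (min_width=16, slack=5)
Line 8: ['festival', 'emerald'] (min_width=16, slack=5)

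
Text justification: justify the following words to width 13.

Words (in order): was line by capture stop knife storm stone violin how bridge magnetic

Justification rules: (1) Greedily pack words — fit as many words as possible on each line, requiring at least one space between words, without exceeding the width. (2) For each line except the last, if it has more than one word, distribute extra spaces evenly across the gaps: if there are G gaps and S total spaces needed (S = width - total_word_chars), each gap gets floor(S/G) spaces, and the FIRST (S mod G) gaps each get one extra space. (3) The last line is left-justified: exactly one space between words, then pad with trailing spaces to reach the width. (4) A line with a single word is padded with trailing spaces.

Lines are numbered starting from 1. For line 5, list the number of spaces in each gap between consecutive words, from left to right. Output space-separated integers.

Line 1: ['was', 'line', 'by'] (min_width=11, slack=2)
Line 2: ['capture', 'stop'] (min_width=12, slack=1)
Line 3: ['knife', 'storm'] (min_width=11, slack=2)
Line 4: ['stone', 'violin'] (min_width=12, slack=1)
Line 5: ['how', 'bridge'] (min_width=10, slack=3)
Line 6: ['magnetic'] (min_width=8, slack=5)

Answer: 4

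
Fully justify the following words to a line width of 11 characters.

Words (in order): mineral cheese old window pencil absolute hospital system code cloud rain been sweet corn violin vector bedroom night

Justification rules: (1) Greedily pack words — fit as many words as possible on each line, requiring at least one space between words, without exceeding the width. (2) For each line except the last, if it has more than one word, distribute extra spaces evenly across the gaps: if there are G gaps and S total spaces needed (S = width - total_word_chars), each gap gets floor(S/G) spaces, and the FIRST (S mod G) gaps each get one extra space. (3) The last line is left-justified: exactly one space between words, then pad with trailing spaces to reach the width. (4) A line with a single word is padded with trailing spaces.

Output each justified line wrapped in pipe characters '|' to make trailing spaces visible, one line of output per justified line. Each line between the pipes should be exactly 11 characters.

Line 1: ['mineral'] (min_width=7, slack=4)
Line 2: ['cheese', 'old'] (min_width=10, slack=1)
Line 3: ['window'] (min_width=6, slack=5)
Line 4: ['pencil'] (min_width=6, slack=5)
Line 5: ['absolute'] (min_width=8, slack=3)
Line 6: ['hospital'] (min_width=8, slack=3)
Line 7: ['system', 'code'] (min_width=11, slack=0)
Line 8: ['cloud', 'rain'] (min_width=10, slack=1)
Line 9: ['been', 'sweet'] (min_width=10, slack=1)
Line 10: ['corn', 'violin'] (min_width=11, slack=0)
Line 11: ['vector'] (min_width=6, slack=5)
Line 12: ['bedroom'] (min_width=7, slack=4)
Line 13: ['night'] (min_width=5, slack=6)

Answer: |mineral    |
|cheese  old|
|window     |
|pencil     |
|absolute   |
|hospital   |
|system code|
|cloud  rain|
|been  sweet|
|corn violin|
|vector     |
|bedroom    |
|night      |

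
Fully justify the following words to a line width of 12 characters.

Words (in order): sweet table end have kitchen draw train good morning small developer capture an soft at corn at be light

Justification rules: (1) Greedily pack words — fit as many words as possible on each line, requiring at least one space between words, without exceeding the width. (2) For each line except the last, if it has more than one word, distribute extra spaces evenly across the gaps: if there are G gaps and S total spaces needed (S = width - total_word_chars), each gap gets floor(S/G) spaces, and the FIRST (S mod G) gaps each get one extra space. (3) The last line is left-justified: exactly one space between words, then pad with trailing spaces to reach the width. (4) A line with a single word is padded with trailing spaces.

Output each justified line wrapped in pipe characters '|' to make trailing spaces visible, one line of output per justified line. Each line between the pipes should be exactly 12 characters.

Line 1: ['sweet', 'table'] (min_width=11, slack=1)
Line 2: ['end', 'have'] (min_width=8, slack=4)
Line 3: ['kitchen', 'draw'] (min_width=12, slack=0)
Line 4: ['train', 'good'] (min_width=10, slack=2)
Line 5: ['morning'] (min_width=7, slack=5)
Line 6: ['small'] (min_width=5, slack=7)
Line 7: ['developer'] (min_width=9, slack=3)
Line 8: ['capture', 'an'] (min_width=10, slack=2)
Line 9: ['soft', 'at', 'corn'] (min_width=12, slack=0)
Line 10: ['at', 'be', 'light'] (min_width=11, slack=1)

Answer: |sweet  table|
|end     have|
|kitchen draw|
|train   good|
|morning     |
|small       |
|developer   |
|capture   an|
|soft at corn|
|at be light |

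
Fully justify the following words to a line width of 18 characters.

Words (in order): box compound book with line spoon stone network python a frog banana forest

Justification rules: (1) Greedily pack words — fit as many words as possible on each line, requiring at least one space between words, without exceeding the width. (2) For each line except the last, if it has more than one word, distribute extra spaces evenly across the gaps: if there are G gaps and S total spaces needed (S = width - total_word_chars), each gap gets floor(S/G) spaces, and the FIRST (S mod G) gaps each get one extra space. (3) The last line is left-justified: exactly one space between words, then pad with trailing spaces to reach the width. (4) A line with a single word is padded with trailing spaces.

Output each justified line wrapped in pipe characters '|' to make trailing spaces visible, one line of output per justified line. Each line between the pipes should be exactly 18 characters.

Answer: |box  compound book|
|with   line  spoon|
|stone      network|
|python    a   frog|
|banana forest     |

Derivation:
Line 1: ['box', 'compound', 'book'] (min_width=17, slack=1)
Line 2: ['with', 'line', 'spoon'] (min_width=15, slack=3)
Line 3: ['stone', 'network'] (min_width=13, slack=5)
Line 4: ['python', 'a', 'frog'] (min_width=13, slack=5)
Line 5: ['banana', 'forest'] (min_width=13, slack=5)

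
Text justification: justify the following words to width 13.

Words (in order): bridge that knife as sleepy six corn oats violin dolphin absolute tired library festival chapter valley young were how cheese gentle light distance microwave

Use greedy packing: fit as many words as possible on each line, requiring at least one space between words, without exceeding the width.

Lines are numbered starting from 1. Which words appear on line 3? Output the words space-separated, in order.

Answer: sleepy six

Derivation:
Line 1: ['bridge', 'that'] (min_width=11, slack=2)
Line 2: ['knife', 'as'] (min_width=8, slack=5)
Line 3: ['sleepy', 'six'] (min_width=10, slack=3)
Line 4: ['corn', 'oats'] (min_width=9, slack=4)
Line 5: ['violin'] (min_width=6, slack=7)
Line 6: ['dolphin'] (min_width=7, slack=6)
Line 7: ['absolute'] (min_width=8, slack=5)
Line 8: ['tired', 'library'] (min_width=13, slack=0)
Line 9: ['festival'] (min_width=8, slack=5)
Line 10: ['chapter'] (min_width=7, slack=6)
Line 11: ['valley', 'young'] (min_width=12, slack=1)
Line 12: ['were', 'how'] (min_width=8, slack=5)
Line 13: ['cheese', 'gentle'] (min_width=13, slack=0)
Line 14: ['light'] (min_width=5, slack=8)
Line 15: ['distance'] (min_width=8, slack=5)
Line 16: ['microwave'] (min_width=9, slack=4)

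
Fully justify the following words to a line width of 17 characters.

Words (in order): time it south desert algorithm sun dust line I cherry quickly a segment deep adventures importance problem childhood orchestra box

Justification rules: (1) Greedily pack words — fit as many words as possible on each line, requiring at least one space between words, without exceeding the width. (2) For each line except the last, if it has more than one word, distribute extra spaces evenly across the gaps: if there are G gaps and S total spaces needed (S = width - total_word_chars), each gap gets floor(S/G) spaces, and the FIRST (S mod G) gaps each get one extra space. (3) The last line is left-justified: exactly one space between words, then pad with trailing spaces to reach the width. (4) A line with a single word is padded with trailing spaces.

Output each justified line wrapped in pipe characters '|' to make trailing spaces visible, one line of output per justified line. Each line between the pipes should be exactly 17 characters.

Line 1: ['time', 'it', 'south'] (min_width=13, slack=4)
Line 2: ['desert', 'algorithm'] (min_width=16, slack=1)
Line 3: ['sun', 'dust', 'line', 'I'] (min_width=15, slack=2)
Line 4: ['cherry', 'quickly', 'a'] (min_width=16, slack=1)
Line 5: ['segment', 'deep'] (min_width=12, slack=5)
Line 6: ['adventures'] (min_width=10, slack=7)
Line 7: ['importance'] (min_width=10, slack=7)
Line 8: ['problem', 'childhood'] (min_width=17, slack=0)
Line 9: ['orchestra', 'box'] (min_width=13, slack=4)

Answer: |time   it   south|
|desert  algorithm|
|sun  dust  line I|
|cherry  quickly a|
|segment      deep|
|adventures       |
|importance       |
|problem childhood|
|orchestra box    |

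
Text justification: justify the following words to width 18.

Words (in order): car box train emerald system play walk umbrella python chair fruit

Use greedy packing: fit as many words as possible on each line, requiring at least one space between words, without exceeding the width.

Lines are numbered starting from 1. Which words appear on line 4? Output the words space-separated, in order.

Line 1: ['car', 'box', 'train'] (min_width=13, slack=5)
Line 2: ['emerald', 'system'] (min_width=14, slack=4)
Line 3: ['play', 'walk', 'umbrella'] (min_width=18, slack=0)
Line 4: ['python', 'chair', 'fruit'] (min_width=18, slack=0)

Answer: python chair fruit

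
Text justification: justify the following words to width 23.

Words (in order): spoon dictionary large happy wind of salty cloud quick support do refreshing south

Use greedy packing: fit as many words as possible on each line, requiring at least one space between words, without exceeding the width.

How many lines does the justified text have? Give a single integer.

Answer: 4

Derivation:
Line 1: ['spoon', 'dictionary', 'large'] (min_width=22, slack=1)
Line 2: ['happy', 'wind', 'of', 'salty'] (min_width=19, slack=4)
Line 3: ['cloud', 'quick', 'support', 'do'] (min_width=22, slack=1)
Line 4: ['refreshing', 'south'] (min_width=16, slack=7)
Total lines: 4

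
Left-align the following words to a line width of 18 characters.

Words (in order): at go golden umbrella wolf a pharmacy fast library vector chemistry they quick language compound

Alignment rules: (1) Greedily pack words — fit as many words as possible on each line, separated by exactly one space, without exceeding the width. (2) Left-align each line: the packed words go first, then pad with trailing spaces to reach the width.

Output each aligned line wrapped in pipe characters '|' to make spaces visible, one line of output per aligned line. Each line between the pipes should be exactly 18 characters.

Line 1: ['at', 'go', 'golden'] (min_width=12, slack=6)
Line 2: ['umbrella', 'wolf', 'a'] (min_width=15, slack=3)
Line 3: ['pharmacy', 'fast'] (min_width=13, slack=5)
Line 4: ['library', 'vector'] (min_width=14, slack=4)
Line 5: ['chemistry', 'they'] (min_width=14, slack=4)
Line 6: ['quick', 'language'] (min_width=14, slack=4)
Line 7: ['compound'] (min_width=8, slack=10)

Answer: |at go golden      |
|umbrella wolf a   |
|pharmacy fast     |
|library vector    |
|chemistry they    |
|quick language    |
|compound          |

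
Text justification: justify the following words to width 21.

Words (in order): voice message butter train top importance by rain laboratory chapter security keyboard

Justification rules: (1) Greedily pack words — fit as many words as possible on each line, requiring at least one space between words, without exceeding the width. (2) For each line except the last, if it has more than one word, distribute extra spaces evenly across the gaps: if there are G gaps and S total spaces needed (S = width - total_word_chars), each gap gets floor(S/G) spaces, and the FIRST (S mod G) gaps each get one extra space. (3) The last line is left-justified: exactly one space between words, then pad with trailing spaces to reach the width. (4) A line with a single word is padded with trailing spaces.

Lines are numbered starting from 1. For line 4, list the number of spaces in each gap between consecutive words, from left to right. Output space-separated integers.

Line 1: ['voice', 'message', 'butter'] (min_width=20, slack=1)
Line 2: ['train', 'top', 'importance'] (min_width=20, slack=1)
Line 3: ['by', 'rain', 'laboratory'] (min_width=18, slack=3)
Line 4: ['chapter', 'security'] (min_width=16, slack=5)
Line 5: ['keyboard'] (min_width=8, slack=13)

Answer: 6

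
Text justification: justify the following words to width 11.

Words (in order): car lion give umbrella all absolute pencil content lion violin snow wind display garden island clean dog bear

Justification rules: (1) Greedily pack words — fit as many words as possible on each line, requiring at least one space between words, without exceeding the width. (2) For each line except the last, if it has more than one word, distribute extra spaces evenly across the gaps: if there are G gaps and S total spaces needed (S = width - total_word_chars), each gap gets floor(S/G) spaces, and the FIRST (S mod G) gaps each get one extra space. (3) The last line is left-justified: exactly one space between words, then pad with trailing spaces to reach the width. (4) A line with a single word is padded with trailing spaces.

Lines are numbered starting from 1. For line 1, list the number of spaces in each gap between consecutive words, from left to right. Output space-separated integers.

Line 1: ['car', 'lion'] (min_width=8, slack=3)
Line 2: ['give'] (min_width=4, slack=7)
Line 3: ['umbrella'] (min_width=8, slack=3)
Line 4: ['all'] (min_width=3, slack=8)
Line 5: ['absolute'] (min_width=8, slack=3)
Line 6: ['pencil'] (min_width=6, slack=5)
Line 7: ['content'] (min_width=7, slack=4)
Line 8: ['lion', 'violin'] (min_width=11, slack=0)
Line 9: ['snow', 'wind'] (min_width=9, slack=2)
Line 10: ['display'] (min_width=7, slack=4)
Line 11: ['garden'] (min_width=6, slack=5)
Line 12: ['island'] (min_width=6, slack=5)
Line 13: ['clean', 'dog'] (min_width=9, slack=2)
Line 14: ['bear'] (min_width=4, slack=7)

Answer: 4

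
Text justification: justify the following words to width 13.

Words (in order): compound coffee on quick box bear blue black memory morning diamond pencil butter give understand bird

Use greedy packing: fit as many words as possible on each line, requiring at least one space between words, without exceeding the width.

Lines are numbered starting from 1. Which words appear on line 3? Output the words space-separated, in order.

Answer: quick box

Derivation:
Line 1: ['compound'] (min_width=8, slack=5)
Line 2: ['coffee', 'on'] (min_width=9, slack=4)
Line 3: ['quick', 'box'] (min_width=9, slack=4)
Line 4: ['bear', 'blue'] (min_width=9, slack=4)
Line 5: ['black', 'memory'] (min_width=12, slack=1)
Line 6: ['morning'] (min_width=7, slack=6)
Line 7: ['diamond'] (min_width=7, slack=6)
Line 8: ['pencil', 'butter'] (min_width=13, slack=0)
Line 9: ['give'] (min_width=4, slack=9)
Line 10: ['understand'] (min_width=10, slack=3)
Line 11: ['bird'] (min_width=4, slack=9)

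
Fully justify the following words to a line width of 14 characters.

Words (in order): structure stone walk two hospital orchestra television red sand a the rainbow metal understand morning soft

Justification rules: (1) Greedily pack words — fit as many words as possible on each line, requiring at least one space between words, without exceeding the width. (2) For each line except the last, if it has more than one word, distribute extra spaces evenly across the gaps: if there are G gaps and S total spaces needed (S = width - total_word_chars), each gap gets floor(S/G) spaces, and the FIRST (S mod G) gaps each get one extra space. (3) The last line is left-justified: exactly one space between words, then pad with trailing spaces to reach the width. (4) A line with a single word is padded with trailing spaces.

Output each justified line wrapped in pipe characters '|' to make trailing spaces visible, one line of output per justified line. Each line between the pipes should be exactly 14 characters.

Answer: |structure     |
|stone walk two|
|hospital      |
|orchestra     |
|television red|
|sand   a   the|
|rainbow  metal|
|understand    |
|morning soft  |

Derivation:
Line 1: ['structure'] (min_width=9, slack=5)
Line 2: ['stone', 'walk', 'two'] (min_width=14, slack=0)
Line 3: ['hospital'] (min_width=8, slack=6)
Line 4: ['orchestra'] (min_width=9, slack=5)
Line 5: ['television', 'red'] (min_width=14, slack=0)
Line 6: ['sand', 'a', 'the'] (min_width=10, slack=4)
Line 7: ['rainbow', 'metal'] (min_width=13, slack=1)
Line 8: ['understand'] (min_width=10, slack=4)
Line 9: ['morning', 'soft'] (min_width=12, slack=2)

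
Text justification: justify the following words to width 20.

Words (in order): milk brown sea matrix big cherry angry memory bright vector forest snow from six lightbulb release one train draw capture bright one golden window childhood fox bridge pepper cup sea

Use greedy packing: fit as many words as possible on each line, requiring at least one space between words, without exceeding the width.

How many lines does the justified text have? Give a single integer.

Line 1: ['milk', 'brown', 'sea'] (min_width=14, slack=6)
Line 2: ['matrix', 'big', 'cherry'] (min_width=17, slack=3)
Line 3: ['angry', 'memory', 'bright'] (min_width=19, slack=1)
Line 4: ['vector', 'forest', 'snow'] (min_width=18, slack=2)
Line 5: ['from', 'six', 'lightbulb'] (min_width=18, slack=2)
Line 6: ['release', 'one', 'train'] (min_width=17, slack=3)
Line 7: ['draw', 'capture', 'bright'] (min_width=19, slack=1)
Line 8: ['one', 'golden', 'window'] (min_width=17, slack=3)
Line 9: ['childhood', 'fox', 'bridge'] (min_width=20, slack=0)
Line 10: ['pepper', 'cup', 'sea'] (min_width=14, slack=6)
Total lines: 10

Answer: 10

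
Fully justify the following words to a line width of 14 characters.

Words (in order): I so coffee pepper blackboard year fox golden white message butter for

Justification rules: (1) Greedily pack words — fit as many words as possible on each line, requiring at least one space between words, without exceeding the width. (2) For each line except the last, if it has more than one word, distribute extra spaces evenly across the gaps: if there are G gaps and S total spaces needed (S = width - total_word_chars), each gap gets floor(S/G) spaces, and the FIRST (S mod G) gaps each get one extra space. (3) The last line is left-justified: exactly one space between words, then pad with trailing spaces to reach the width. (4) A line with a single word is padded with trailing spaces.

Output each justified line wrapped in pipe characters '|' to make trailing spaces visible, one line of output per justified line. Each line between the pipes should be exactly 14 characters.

Answer: |I   so  coffee|
|pepper        |
|blackboard    |
|year       fox|
|golden   white|
|message butter|
|for           |

Derivation:
Line 1: ['I', 'so', 'coffee'] (min_width=11, slack=3)
Line 2: ['pepper'] (min_width=6, slack=8)
Line 3: ['blackboard'] (min_width=10, slack=4)
Line 4: ['year', 'fox'] (min_width=8, slack=6)
Line 5: ['golden', 'white'] (min_width=12, slack=2)
Line 6: ['message', 'butter'] (min_width=14, slack=0)
Line 7: ['for'] (min_width=3, slack=11)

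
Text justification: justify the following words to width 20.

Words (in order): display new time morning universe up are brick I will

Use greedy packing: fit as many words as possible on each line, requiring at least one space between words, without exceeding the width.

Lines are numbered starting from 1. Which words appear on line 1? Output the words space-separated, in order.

Line 1: ['display', 'new', 'time'] (min_width=16, slack=4)
Line 2: ['morning', 'universe', 'up'] (min_width=19, slack=1)
Line 3: ['are', 'brick', 'I', 'will'] (min_width=16, slack=4)

Answer: display new time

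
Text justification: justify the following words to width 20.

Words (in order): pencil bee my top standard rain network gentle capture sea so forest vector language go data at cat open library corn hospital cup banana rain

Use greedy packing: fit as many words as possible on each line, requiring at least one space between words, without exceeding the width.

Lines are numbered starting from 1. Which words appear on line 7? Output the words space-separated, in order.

Line 1: ['pencil', 'bee', 'my', 'top'] (min_width=17, slack=3)
Line 2: ['standard', 'rain'] (min_width=13, slack=7)
Line 3: ['network', 'gentle'] (min_width=14, slack=6)
Line 4: ['capture', 'sea', 'so'] (min_width=14, slack=6)
Line 5: ['forest', 'vector'] (min_width=13, slack=7)
Line 6: ['language', 'go', 'data', 'at'] (min_width=19, slack=1)
Line 7: ['cat', 'open', 'library'] (min_width=16, slack=4)
Line 8: ['corn', 'hospital', 'cup'] (min_width=17, slack=3)
Line 9: ['banana', 'rain'] (min_width=11, slack=9)

Answer: cat open library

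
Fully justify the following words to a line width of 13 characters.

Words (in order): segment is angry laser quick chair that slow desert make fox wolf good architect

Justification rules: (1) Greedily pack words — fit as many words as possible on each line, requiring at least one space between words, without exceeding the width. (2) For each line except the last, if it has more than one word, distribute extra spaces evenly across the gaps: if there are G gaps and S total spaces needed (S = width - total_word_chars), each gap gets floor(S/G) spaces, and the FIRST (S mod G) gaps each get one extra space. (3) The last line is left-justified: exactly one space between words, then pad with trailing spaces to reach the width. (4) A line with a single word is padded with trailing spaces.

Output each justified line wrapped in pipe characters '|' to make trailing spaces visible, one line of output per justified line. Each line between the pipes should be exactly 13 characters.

Line 1: ['segment', 'is'] (min_width=10, slack=3)
Line 2: ['angry', 'laser'] (min_width=11, slack=2)
Line 3: ['quick', 'chair'] (min_width=11, slack=2)
Line 4: ['that', 'slow'] (min_width=9, slack=4)
Line 5: ['desert', 'make'] (min_width=11, slack=2)
Line 6: ['fox', 'wolf', 'good'] (min_width=13, slack=0)
Line 7: ['architect'] (min_width=9, slack=4)

Answer: |segment    is|
|angry   laser|
|quick   chair|
|that     slow|
|desert   make|
|fox wolf good|
|architect    |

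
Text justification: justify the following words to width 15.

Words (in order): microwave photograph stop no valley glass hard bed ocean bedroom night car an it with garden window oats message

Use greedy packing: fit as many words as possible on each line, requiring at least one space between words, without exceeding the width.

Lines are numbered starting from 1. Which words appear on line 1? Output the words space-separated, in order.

Answer: microwave

Derivation:
Line 1: ['microwave'] (min_width=9, slack=6)
Line 2: ['photograph', 'stop'] (min_width=15, slack=0)
Line 3: ['no', 'valley', 'glass'] (min_width=15, slack=0)
Line 4: ['hard', 'bed', 'ocean'] (min_width=14, slack=1)
Line 5: ['bedroom', 'night'] (min_width=13, slack=2)
Line 6: ['car', 'an', 'it', 'with'] (min_width=14, slack=1)
Line 7: ['garden', 'window'] (min_width=13, slack=2)
Line 8: ['oats', 'message'] (min_width=12, slack=3)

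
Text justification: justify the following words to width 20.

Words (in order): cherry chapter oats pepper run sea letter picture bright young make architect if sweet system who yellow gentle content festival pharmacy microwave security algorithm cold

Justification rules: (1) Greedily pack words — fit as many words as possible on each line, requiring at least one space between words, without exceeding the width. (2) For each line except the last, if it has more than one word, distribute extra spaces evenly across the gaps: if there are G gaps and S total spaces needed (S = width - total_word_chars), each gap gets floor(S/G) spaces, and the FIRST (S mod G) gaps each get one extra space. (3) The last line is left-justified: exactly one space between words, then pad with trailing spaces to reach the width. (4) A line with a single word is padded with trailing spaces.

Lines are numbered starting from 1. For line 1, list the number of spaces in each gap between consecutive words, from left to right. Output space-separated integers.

Answer: 2 1

Derivation:
Line 1: ['cherry', 'chapter', 'oats'] (min_width=19, slack=1)
Line 2: ['pepper', 'run', 'sea'] (min_width=14, slack=6)
Line 3: ['letter', 'picture'] (min_width=14, slack=6)
Line 4: ['bright', 'young', 'make'] (min_width=17, slack=3)
Line 5: ['architect', 'if', 'sweet'] (min_width=18, slack=2)
Line 6: ['system', 'who', 'yellow'] (min_width=17, slack=3)
Line 7: ['gentle', 'content'] (min_width=14, slack=6)
Line 8: ['festival', 'pharmacy'] (min_width=17, slack=3)
Line 9: ['microwave', 'security'] (min_width=18, slack=2)
Line 10: ['algorithm', 'cold'] (min_width=14, slack=6)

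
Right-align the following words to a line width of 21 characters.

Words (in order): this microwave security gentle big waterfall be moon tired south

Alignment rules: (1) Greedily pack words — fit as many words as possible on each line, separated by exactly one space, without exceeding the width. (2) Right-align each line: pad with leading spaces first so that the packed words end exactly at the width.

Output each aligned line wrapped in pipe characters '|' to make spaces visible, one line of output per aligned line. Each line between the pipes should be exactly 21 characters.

Line 1: ['this', 'microwave'] (min_width=14, slack=7)
Line 2: ['security', 'gentle', 'big'] (min_width=19, slack=2)
Line 3: ['waterfall', 'be', 'moon'] (min_width=17, slack=4)
Line 4: ['tired', 'south'] (min_width=11, slack=10)

Answer: |       this microwave|
|  security gentle big|
|    waterfall be moon|
|          tired south|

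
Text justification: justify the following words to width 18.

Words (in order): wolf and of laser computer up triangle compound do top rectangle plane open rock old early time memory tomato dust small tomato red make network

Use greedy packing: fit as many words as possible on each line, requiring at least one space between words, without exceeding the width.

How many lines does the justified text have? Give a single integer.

Answer: 9

Derivation:
Line 1: ['wolf', 'and', 'of', 'laser'] (min_width=17, slack=1)
Line 2: ['computer', 'up'] (min_width=11, slack=7)
Line 3: ['triangle', 'compound'] (min_width=17, slack=1)
Line 4: ['do', 'top', 'rectangle'] (min_width=16, slack=2)
Line 5: ['plane', 'open', 'rock'] (min_width=15, slack=3)
Line 6: ['old', 'early', 'time'] (min_width=14, slack=4)
Line 7: ['memory', 'tomato', 'dust'] (min_width=18, slack=0)
Line 8: ['small', 'tomato', 'red'] (min_width=16, slack=2)
Line 9: ['make', 'network'] (min_width=12, slack=6)
Total lines: 9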